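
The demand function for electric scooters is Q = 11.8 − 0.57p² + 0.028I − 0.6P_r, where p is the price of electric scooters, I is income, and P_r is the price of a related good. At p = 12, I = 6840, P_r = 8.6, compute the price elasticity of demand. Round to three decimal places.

-1.414

At the given point, Q = 11.8 − 0.57(12)² + 0.028(6840) − 0.6(8.6) = 11.8 − 82.08 + 191.52 − 5.16 = 116.08.
∂Q/∂p = −2·0.57·p = -13.68, so E_p = -13.68·(12/116.08) ≈ -1.414.
|E_p| > 1: demand is elastic.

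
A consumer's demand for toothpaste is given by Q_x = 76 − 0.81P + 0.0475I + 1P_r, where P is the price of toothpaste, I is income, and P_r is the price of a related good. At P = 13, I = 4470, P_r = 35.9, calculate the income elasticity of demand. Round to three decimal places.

At the given point, Q_x = 76 − 0.81(13) + 0.0475(4470) + 1(35.9) = 76 − 10.53 + 212.325 + 35.9 = 313.695.
∂Q_x/∂I = +0.0475, so E_I = 0.0475·(4470/313.695) ≈ 0.677.
E_I ∈ (0,1): normal good (necessity).

0.677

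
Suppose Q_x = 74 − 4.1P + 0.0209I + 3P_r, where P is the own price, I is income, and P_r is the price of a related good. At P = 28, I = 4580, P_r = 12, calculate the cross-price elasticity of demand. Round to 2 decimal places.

0.40

Q_x = 74 − 4.1(28) + 0.0209(4580) + 3(12) = 74 − 114.8 + 95.722 + 36 = 90.922.
∂Q_x/∂P_r = +3, so E_xy = 3·(12/90.922) ≈ 0.40.
E_xy > 0: the goods are substitutes.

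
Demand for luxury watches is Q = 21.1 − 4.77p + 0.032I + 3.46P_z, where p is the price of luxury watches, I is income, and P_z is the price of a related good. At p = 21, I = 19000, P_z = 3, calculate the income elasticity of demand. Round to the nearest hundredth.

1.13

Evaluating quantity at (p, I, P_z) gives Q = 21.1 − 4.77(21) + 0.032(19000) + 3.46(3) = 21.1 − 100.17 + 608 + 10.38 = 539.31.
∂Q/∂I = +0.032, so E_I = 0.032·(19000/539.31) ≈ 1.13.
E_I > 1: normal good (luxury).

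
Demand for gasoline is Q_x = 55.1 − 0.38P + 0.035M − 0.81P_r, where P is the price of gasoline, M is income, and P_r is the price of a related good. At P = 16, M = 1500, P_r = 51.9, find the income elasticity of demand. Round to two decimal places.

0.88

Q_x = 55.1 − 0.38(16) + 0.035(1500) − 0.81(51.9) = 55.1 − 6.08 + 52.5 − 42.039 = 59.481.
∂Q_x/∂M = +0.035, so E_I = 0.035·(1500/59.481) ≈ 0.88.
E_I ∈ (0,1): normal good (necessity).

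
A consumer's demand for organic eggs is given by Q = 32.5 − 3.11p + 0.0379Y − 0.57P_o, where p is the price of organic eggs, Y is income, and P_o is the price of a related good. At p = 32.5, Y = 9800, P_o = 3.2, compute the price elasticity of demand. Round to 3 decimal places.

-0.336

Substituting, Q = 32.5 − 3.11(32.5) + 0.0379(9800) − 0.57(3.2) = 32.5 − 101.075 + 371.42 − 1.824 = 301.021.
∂Q/∂p = −3.11, so E_p = (−3.11)·(32.5/301.021) ≈ -0.336.
|E_p| < 1: demand is inelastic.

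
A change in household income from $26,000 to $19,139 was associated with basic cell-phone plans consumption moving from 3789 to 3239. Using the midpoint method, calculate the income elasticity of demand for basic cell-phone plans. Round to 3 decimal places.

%ΔQ = (3239 − 3789)/[(3789+3239)/2] = -550/3514 ≈ -0.1565.
%ΔY = (19,139 − 26,000)/[(26,000+19,139)/2] = -6861/22569.5 ≈ -0.3040.
E_I = %ΔQ/%ΔY ≈ 0.515.
E_I ∈ (0,1): normal good (necessity).

0.515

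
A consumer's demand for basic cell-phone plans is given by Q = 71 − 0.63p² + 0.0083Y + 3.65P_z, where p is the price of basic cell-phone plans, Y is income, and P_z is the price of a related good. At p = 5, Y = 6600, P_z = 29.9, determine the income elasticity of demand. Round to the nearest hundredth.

At the given point, Q = 71 − 0.63(5)² + 0.0083(6600) + 3.65(29.9) = 71 − 15.75 + 54.78 + 109.135 = 219.165.
∂Q/∂Y = +0.0083, so E_I = 0.0083·(6600/219.165) ≈ 0.25.
E_I ∈ (0,1): normal good (necessity).

0.25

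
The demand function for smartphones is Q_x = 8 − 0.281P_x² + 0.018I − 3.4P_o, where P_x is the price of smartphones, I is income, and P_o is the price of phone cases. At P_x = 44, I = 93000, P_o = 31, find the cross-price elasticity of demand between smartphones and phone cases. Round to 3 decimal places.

Q_x = 8 − 0.281(44)² + 0.018(93000) − 3.4(31) = 8 − 544.016 + 1674 − 105.4 = 1032.584.
∂Q_x/∂P_o = −3.4, so E_xy = -3.4·(31/1032.584) ≈ -0.102.
E_xy < 0: the goods are complements.

-0.102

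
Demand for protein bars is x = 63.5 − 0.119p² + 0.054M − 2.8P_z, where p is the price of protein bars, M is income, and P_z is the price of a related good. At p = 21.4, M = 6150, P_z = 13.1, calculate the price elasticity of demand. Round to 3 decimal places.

First evaluate x: 63.5 − 0.119(21.4)² + 0.054(6150) − 2.8(13.1) = 63.5 − 54.4972 + 332.1 − 36.68 = 304.4228.
∂x/∂p = −2·0.119·p = -5.0932, so E_p = -5.0932·(21.4/304.4228) ≈ -0.358.
|E_p| < 1: demand is inelastic.

-0.358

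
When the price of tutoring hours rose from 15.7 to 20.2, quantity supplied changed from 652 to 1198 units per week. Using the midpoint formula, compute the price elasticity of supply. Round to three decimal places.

%ΔQ = (1198 − 652)/[(652 + 1198)/2] = 546/925 ≈ 0.5903.
%Δp = (20.2 − 15.7)/[(15.7 + 20.2)/2] = 4.5/17.95 ≈ 0.2507.
Arc elasticity E = %ΔQ/%Δp ≈ 0.5903/0.2507 ≈ 2.355.
|E| > 1: supply is elastic over this range.

2.355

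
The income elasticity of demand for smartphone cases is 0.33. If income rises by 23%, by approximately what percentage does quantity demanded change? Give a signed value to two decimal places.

%ΔQ ≈ E × %ΔI = (0.33) × (23%) = 7.59%.

7.59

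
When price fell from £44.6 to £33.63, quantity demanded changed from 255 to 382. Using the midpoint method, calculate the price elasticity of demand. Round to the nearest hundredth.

-1.42

%ΔQ = (382 − 255)/[(255 + 382)/2] = 127/318.5 ≈ 0.3987.
%Δp = (33.63 − 44.6)/[(44.6 + 33.63)/2] = -10.97/39.115 ≈ -0.2805.
Arc elasticity E = %ΔQ/%Δp ≈ 0.3987/-0.2805 ≈ -1.42.
|E| > 1: demand is elastic over this range.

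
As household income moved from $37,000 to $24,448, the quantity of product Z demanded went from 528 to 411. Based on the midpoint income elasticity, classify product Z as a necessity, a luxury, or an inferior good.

%ΔQ = (411 − 528)/[(528+411)/2] = -117/469.5 ≈ -0.2492.
%ΔM = (24,448 − 37,000)/[(37,000+24,448)/2] = -12552/30724 ≈ -0.4085.
E_I = %ΔQ/%ΔM ≈ 0.610.
E_I ∈ (0,1): normal good (necessity).

necessity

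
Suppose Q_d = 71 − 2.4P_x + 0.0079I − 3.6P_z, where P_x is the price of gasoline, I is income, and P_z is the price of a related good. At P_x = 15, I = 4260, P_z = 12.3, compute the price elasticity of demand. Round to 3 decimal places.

-1.477

At the given point, Q_d = 71 − 2.4(15) + 0.0079(4260) − 3.6(12.3) = 71 − 36 + 33.654 − 44.28 = 24.374.
∂Q_d/∂P_x = −2.4, so E_p = (−2.4)·(15/24.374) ≈ -1.477.
|E_p| > 1: demand is elastic.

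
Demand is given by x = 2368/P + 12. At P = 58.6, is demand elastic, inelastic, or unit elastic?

inelastic

At P = 58.6, x = 52.4096.
dx/dP = −2368/P² = −0.6896.
Point elasticity E = (dx/dP)·(P/x) = -0.6896 × 58.6/52.4096 ≈ -0.771.
|E| ≈ 0.771 < 1, so demand is inelastic.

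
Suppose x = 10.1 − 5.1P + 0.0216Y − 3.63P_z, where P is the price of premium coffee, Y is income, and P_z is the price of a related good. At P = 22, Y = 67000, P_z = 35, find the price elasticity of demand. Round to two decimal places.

First evaluate x: 10.1 − 5.1(22) + 0.0216(67000) − 3.63(35) = 10.1 − 112.2 + 1447.2 − 127.05 = 1218.05.
∂x/∂P = −5.1, so E_p = (−5.1)·(22/1218.05) ≈ -0.09.
|E_p| < 1: demand is inelastic.

-0.09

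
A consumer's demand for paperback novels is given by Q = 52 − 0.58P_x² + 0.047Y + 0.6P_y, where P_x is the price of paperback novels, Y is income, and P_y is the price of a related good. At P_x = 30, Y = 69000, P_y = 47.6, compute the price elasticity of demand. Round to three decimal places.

-0.373

At the given point, Q = 52 − 0.58(30)² + 0.047(69000) + 0.6(47.6) = 52 − 522 + 3243 + 28.56 = 2801.56.
∂Q/∂P_x = −2·0.58·P_x = -34.8, so E_p = -34.8·(30/2801.56) ≈ -0.373.
|E_p| < 1: demand is inelastic.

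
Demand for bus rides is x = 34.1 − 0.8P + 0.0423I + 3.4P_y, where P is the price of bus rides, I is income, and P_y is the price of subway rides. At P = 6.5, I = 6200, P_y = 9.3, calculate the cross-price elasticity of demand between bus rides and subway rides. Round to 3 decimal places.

0.098

Substituting, x = 34.1 − 0.8(6.5) + 0.0423(6200) + 3.4(9.3) = 34.1 − 5.2 + 262.26 + 31.62 = 322.78.
∂x/∂P_y = +3.4, so E_xy = 3.4·(9.3/322.78) ≈ 0.098.
E_xy > 0: the goods are substitutes.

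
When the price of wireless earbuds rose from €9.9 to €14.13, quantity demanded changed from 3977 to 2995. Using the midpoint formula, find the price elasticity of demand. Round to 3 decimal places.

-0.800

%Δq = (2995 − 3977)/[(3977 + 2995)/2] = -982/3486 ≈ -0.2817.
%Δp = (14.13 − 9.9)/[(9.9 + 14.13)/2] = 4.23/12.015 ≈ 0.3521.
Arc elasticity E = %Δq/%Δp ≈ -0.2817/0.3521 ≈ -0.800.
|E| < 1: demand is inelastic over this range.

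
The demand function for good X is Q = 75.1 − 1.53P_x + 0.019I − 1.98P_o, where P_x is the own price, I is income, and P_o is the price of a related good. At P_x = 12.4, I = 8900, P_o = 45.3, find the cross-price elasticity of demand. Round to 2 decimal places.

-0.66

Q = 75.1 − 1.53(12.4) + 0.019(8900) − 1.98(45.3) = 75.1 − 18.972 + 169.1 − 89.694 = 135.534.
∂Q/∂P_o = −1.98, so E_xy = -1.98·(45.3/135.534) ≈ -0.66.
E_xy < 0: the goods are complements.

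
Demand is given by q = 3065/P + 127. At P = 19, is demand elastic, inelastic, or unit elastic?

At P = 19, q = 288.3158.
dq/dP = −3065/P² = −8.4903.
Point elasticity E = (dq/dP)·(P/q) = -8.4903 × 19/288.3158 ≈ -0.560.
|E| ≈ 0.560 < 1, so demand is inelastic.

inelastic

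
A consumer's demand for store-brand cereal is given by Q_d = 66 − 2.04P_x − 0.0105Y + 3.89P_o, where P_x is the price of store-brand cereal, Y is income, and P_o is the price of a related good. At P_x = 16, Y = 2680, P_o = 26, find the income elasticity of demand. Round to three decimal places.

-0.265

At the given point, Q_d = 66 − 2.04(16) − 0.0105(2680) + 3.89(26) = 66 − 32.64 − 28.14 + 101.14 = 106.36.
∂Q_d/∂Y = −0.0105, so E_I = -0.0105·(2680/106.36) ≈ -0.265.
E_I < 0: inferior good.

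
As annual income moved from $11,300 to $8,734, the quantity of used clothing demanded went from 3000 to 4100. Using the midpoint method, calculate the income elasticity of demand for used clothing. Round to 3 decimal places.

-1.210

%ΔQ = (4100 − 3000)/[(3000+4100)/2] = 1100/3550 ≈ 0.3099.
%ΔI = (8,734 − 11,300)/[(11,300+8,734)/2] = -2566/10017 ≈ -0.2562.
E_I = %ΔQ/%ΔI ≈ -1.210.
E_I < 0: inferior good.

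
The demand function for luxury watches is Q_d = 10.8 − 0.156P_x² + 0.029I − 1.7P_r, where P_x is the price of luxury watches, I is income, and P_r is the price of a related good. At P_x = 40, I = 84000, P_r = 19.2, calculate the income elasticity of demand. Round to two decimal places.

1.13

Evaluating quantity at (P_x, I, P_r) gives Q_d = 10.8 − 0.156(40)² + 0.029(84000) − 1.7(19.2) = 10.8 − 249.6 + 2436 − 32.64 = 2164.56.
∂Q_d/∂I = +0.029, so E_I = 0.029·(84000/2164.56) ≈ 1.13.
E_I > 1: normal good (luxury).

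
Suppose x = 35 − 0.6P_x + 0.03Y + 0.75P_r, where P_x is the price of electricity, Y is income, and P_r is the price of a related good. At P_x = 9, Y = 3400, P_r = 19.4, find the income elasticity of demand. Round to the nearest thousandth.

At the given point, x = 35 − 0.6(9) + 0.03(3400) + 0.75(19.4) = 35 − 5.4 + 102 + 14.55 = 146.15.
∂x/∂Y = +0.03, so E_I = 0.03·(3400/146.15) ≈ 0.698.
E_I ∈ (0,1): normal good (necessity).

0.698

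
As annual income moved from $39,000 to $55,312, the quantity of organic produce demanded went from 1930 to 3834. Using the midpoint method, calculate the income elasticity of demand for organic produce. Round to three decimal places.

1.910

%ΔQ = (3834 − 1930)/[(1930+3834)/2] = 1904/2882 ≈ 0.6607.
%ΔI = (55,312 − 39,000)/[(39,000+55,312)/2] = 16312/47156 ≈ 0.3459.
E_I = %ΔQ/%ΔI ≈ 1.910.
E_I > 1: normal good (luxury).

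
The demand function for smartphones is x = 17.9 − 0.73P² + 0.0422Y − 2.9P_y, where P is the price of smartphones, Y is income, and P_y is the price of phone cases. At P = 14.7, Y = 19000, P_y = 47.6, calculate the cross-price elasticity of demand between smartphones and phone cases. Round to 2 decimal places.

Evaluating quantity at (P, Y, P_y) gives x = 17.9 − 0.73(14.7)² + 0.0422(19000) − 2.9(47.6) = 17.9 − 157.7457 + 801.8 − 138.04 = 523.9143.
∂x/∂P_y = −2.9, so E_xy = -2.9·(47.6/523.9143) ≈ -0.26.
E_xy < 0: the goods are complements.

-0.26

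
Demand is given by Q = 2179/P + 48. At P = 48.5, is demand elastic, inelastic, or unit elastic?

At P = 48.5, Q = 92.9278.
dQ/dP = −2179/P² = −0.9263.
Point elasticity E = (dQ/dP)·(P/Q) = -0.9263 × 48.5/92.9278 ≈ -0.483.
|E| ≈ 0.483 < 1, so demand is inelastic.

inelastic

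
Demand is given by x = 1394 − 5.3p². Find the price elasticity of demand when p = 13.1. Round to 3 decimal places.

At p = 13.1, x = 484.467.
dx/dp = −2·5.3·p = −138.86.
Point elasticity E = (dx/dp)·(p/x) = -138.86 × 13.1/484.467 ≈ -3.755.
|E| > 1, so demand is elastic at this price.

-3.755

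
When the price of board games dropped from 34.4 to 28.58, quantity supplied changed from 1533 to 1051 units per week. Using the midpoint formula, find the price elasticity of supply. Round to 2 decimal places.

2.02

%ΔQ = (1051 − 1533)/[(1533 + 1051)/2] = -482/1292 ≈ -0.3731.
%ΔP = (28.58 − 34.4)/[(34.4 + 28.58)/2] = -5.82/31.49 ≈ -0.1848.
Arc elasticity E = %ΔQ/%ΔP ≈ -0.3731/-0.1848 ≈ 2.02.
|E| > 1: supply is elastic over this range.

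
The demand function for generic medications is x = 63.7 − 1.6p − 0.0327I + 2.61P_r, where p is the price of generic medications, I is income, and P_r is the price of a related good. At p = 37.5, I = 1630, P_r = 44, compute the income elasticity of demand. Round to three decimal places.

First evaluate x: 63.7 − 1.6(37.5) − 0.0327(1630) + 2.61(44) = 63.7 − 60 − 53.301 + 114.84 = 65.239.
∂x/∂I = −0.0327, so E_I = -0.0327·(1630/65.239) ≈ -0.817.
E_I < 0: inferior good.

-0.817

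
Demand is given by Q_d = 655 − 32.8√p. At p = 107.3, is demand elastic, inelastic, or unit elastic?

inelastic

At p = 107.3, Q_d = 315.2389.
dQ_d/dp = −32.8/(2√p) = −32.8/(2·10.3586).
Point elasticity E = (dQ_d/dp)·(p/Q_d) = -1.5832 × 107.3/315.2389 ≈ -0.539.
|E| ≈ 0.539 < 1, so demand is inelastic.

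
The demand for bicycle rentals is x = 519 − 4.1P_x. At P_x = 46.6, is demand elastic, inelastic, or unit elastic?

inelastic

At P_x = 46.6, x = 327.94.
dx/dP_x = −4.1.
Point elasticity E = (dx/dP_x)·(P_x/x) = -4.1 × 46.6/327.94 ≈ -0.583.
|E| ≈ 0.583 < 1, so demand is inelastic.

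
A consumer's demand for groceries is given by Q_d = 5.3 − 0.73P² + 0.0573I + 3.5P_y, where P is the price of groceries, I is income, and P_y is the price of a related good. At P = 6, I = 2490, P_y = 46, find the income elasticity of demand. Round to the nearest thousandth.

0.505

At the given point, Q_d = 5.3 − 0.73(6)² + 0.0573(2490) + 3.5(46) = 5.3 − 26.28 + 142.677 + 161 = 282.697.
∂Q_d/∂I = +0.0573, so E_I = 0.0573·(2490/282.697) ≈ 0.505.
E_I ∈ (0,1): normal good (necessity).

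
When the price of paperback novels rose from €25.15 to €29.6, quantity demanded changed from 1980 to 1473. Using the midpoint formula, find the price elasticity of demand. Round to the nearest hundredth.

%ΔQ = (1473 − 1980)/[(1980 + 1473)/2] = -507/1726.5 ≈ -0.2937.
%ΔP = (29.6 − 25.15)/[(25.15 + 29.6)/2] = 4.45/27.375 ≈ 0.1626.
Arc elasticity E = %ΔQ/%ΔP ≈ -0.2937/0.1626 ≈ -1.81.
|E| > 1: demand is elastic over this range.

-1.81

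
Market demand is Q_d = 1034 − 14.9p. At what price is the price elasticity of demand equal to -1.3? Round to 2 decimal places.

39.22

Set −bp/(a − bp) = −1.3 ⇒ bp = 1.3(a − bp) ⇒ bp(1+1.3) = 1.3·a.
p = 1.3·1034/(14.9·2.3) ≈ 39.22.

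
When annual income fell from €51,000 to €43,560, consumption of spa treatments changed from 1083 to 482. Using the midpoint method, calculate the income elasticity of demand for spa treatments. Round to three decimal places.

%ΔQ = (482 − 1083)/[(1083+482)/2] = -601/782.5 ≈ -0.7681.
%ΔY = (43,560 − 51,000)/[(51,000+43,560)/2] = -7440/47280 ≈ -0.1574.
E_I = %ΔQ/%ΔY ≈ 4.881.
E_I > 1: normal good (luxury).

4.881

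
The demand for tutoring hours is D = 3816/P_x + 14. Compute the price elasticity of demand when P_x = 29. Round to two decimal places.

At P_x = 29, D = 145.5862.
dD/dP_x = −3816/P_x² = −4.5375.
Point elasticity E = (dD/dP_x)·(P_x/D) = -4.5375 × 29/145.5862 ≈ -0.90.
|E| < 1, so demand is inelastic at this price.

-0.90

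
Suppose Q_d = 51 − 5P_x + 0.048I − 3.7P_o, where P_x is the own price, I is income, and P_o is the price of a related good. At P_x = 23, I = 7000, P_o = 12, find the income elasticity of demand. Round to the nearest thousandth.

Evaluating quantity at (P_x, I, P_o) gives Q_d = 51 − 5(23) + 0.048(7000) − 3.7(12) = 51 − 115 + 336 − 44.4 = 227.6.
∂Q_d/∂I = +0.048, so E_I = 0.048·(7000/227.6) ≈ 1.476.
E_I > 1: normal good (luxury).

1.476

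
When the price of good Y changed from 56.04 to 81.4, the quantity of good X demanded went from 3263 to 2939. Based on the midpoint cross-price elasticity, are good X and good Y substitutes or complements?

%ΔQ_x = (2939 − 3263)/[(3263+2939)/2] = -324/3101 ≈ -0.1045.
%ΔP_y = (81.4 − 56.04)/[(56.04+81.4)/2] ≈ 0.3690.
E_xy = -0.1045/0.3690 ≈ -0.283.
E_xy < 0, so the goods are complements.

complements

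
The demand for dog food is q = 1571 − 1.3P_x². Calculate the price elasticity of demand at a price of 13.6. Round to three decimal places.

At P_x = 13.6, q = 1330.552.
dq/dP_x = −2·1.3·P_x = −35.36.
Point elasticity E = (dq/dP_x)·(P_x/q) = -35.36 × 13.6/1330.552 ≈ -0.361.
|E| < 1, so demand is inelastic at this price.

-0.361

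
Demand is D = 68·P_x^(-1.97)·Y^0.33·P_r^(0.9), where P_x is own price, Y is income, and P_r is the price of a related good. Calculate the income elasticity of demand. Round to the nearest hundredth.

0.33

For a Cobb–Douglas (constant-elasticity) form D = A·Y^α·…, the elasticity with respect to Y equals the exponent α at every point.
Here the exponent on Y is 0.33, so the income elasticity of demand is 0.33.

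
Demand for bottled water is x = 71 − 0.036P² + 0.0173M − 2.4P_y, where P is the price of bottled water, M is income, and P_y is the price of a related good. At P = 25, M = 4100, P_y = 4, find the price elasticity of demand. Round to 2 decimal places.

-0.41

Substituting, x = 71 − 0.036(25)² + 0.0173(4100) − 2.4(4) = 71 − 22.5 + 70.93 − 9.6 = 109.83.
∂x/∂P = −2·0.036·P = -1.8, so E_p = -1.8·(25/109.83) ≈ -0.41.
|E_p| < 1: demand is inelastic.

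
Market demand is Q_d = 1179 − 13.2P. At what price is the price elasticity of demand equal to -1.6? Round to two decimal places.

Set −bP/(a − bP) = −1.6 ⇒ bP = 1.6(a − bP) ⇒ bP(1+1.6) = 1.6·a.
P = 1.6·1179/(13.2·2.6) ≈ 54.97.

54.97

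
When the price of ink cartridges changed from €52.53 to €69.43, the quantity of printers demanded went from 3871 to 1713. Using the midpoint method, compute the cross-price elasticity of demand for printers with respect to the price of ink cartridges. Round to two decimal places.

%ΔQ_x = (1713 − 3871)/[(3871+1713)/2] = -2158/2792 ≈ -0.7729.
%ΔP_y = (69.43 − 52.53)/[(52.53+69.43)/2] ≈ 0.2771.
E_xy = -0.7729/0.2771 ≈ -2.79.
E_xy < 0, so printers and ink cartridges are complements.

-2.79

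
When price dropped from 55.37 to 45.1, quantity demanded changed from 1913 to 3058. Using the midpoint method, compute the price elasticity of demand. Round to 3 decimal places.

-2.253

%Δq = (3058 − 1913)/[(1913 + 3058)/2] = 1145/2485.5 ≈ 0.4607.
%Δp = (45.1 − 55.37)/[(55.37 + 45.1)/2] = -10.27/50.235 ≈ -0.2044.
Arc elasticity E = %Δq/%Δp ≈ 0.4607/-0.2044 ≈ -2.253.
|E| > 1: demand is elastic over this range.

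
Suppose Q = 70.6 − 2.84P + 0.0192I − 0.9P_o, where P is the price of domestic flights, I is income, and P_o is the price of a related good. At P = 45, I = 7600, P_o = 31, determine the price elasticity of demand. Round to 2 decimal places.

At the given point, Q = 70.6 − 2.84(45) + 0.0192(7600) − 0.9(31) = 70.6 − 127.8 + 145.92 − 27.9 = 60.82.
∂Q/∂P = −2.84, so E_p = (−2.84)·(45/60.82) ≈ -2.10.
|E_p| > 1: demand is elastic.

-2.10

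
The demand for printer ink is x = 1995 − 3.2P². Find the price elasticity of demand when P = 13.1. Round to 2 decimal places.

-0.76

At P = 13.1, x = 1445.848.
dx/dP = −2·3.2·P = −83.84.
Point elasticity E = (dx/dP)·(P/x) = -83.84 × 13.1/1445.848 ≈ -0.76.
|E| < 1, so demand is inelastic at this price.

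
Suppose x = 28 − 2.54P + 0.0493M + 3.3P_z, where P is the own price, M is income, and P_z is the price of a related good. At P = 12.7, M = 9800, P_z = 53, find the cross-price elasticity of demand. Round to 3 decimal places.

At the given point, x = 28 − 2.54(12.7) + 0.0493(9800) + 3.3(53) = 28 − 32.258 + 483.14 + 174.9 = 653.782.
∂x/∂P_z = +3.3, so E_xy = 3.3·(53/653.782) ≈ 0.268.
E_xy > 0: the goods are substitutes.

0.268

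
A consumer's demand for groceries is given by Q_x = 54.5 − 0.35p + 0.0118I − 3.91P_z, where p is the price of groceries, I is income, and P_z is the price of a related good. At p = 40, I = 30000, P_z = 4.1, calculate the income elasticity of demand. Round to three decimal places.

Q_x = 54.5 − 0.35(40) + 0.0118(30000) − 3.91(4.1) = 54.5 − 14 + 354 − 16.031 = 378.469.
∂Q_x/∂I = +0.0118, so E_I = 0.0118·(30000/378.469) ≈ 0.935.
E_I ∈ (0,1): normal good (necessity).

0.935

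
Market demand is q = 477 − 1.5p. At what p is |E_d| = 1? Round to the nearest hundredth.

159.00

For linear demand q = a − bp, E = −bp/(a − bp). |E| = 1 ⇒ bp = a − bp ⇒ p = a/(2b).
p = 477/(2·1.5) = 159.00.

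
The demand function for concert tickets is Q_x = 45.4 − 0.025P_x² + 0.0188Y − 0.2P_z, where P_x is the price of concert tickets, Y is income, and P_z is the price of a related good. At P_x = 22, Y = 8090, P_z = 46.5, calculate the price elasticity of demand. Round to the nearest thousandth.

At the given point, Q_x = 45.4 − 0.025(22)² + 0.0188(8090) − 0.2(46.5) = 45.4 − 12.1 + 152.092 − 9.3 = 176.092.
∂Q_x/∂P_x = −2·0.025·P_x = -1.1, so E_p = -1.1·(22/176.092) ≈ -0.137.
|E_p| < 1: demand is inelastic.

-0.137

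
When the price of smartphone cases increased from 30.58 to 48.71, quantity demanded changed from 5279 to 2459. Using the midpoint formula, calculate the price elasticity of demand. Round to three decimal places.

%ΔQ = (2459 − 5279)/[(5279 + 2459)/2] = -2820/3869 ≈ -0.7289.
%Δp = (48.71 − 30.58)/[(30.58 + 48.71)/2] = 18.13/39.645 ≈ 0.4573.
Arc elasticity E = %ΔQ/%Δp ≈ -0.7289/0.4573 ≈ -1.594.
|E| > 1: demand is elastic over this range.

-1.594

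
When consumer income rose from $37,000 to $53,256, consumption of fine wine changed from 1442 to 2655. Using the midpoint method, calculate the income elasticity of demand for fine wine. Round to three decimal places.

1.644

%ΔQ = (2655 − 1442)/[(1442+2655)/2] = 1213/2048.5 ≈ 0.5921.
%ΔM = (53,256 − 37,000)/[(37,000+53,256)/2] = 16256/45128 ≈ 0.3602.
E_I = %ΔQ/%ΔM ≈ 1.644.
E_I > 1: normal good (luxury).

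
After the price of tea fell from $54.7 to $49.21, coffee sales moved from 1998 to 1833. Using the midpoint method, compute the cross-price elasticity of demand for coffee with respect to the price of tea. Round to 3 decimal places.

%ΔQ_x = (1833 − 1998)/[(1998+1833)/2] = -165/1915.5 ≈ -0.0861.
%ΔP_y = (49.21 − 54.7)/[(54.7+49.21)/2] ≈ -0.1057.
E_xy = -0.0861/-0.1057 ≈ 0.815.
E_xy > 0, so coffee and tea are substitutes.

0.815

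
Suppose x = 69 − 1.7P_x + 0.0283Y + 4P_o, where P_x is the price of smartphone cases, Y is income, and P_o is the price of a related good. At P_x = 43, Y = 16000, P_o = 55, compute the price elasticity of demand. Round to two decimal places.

Substituting, x = 69 − 1.7(43) + 0.0283(16000) + 4(55) = 69 − 73.1 + 452.8 + 220 = 668.7.
∂x/∂P_x = −1.7, so E_p = (−1.7)·(43/668.7) ≈ -0.11.
|E_p| < 1: demand is inelastic.

-0.11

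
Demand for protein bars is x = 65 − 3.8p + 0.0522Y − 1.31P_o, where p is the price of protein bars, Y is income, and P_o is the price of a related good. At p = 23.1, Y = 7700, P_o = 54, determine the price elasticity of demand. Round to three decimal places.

-0.285

Substituting, x = 65 − 3.8(23.1) + 0.0522(7700) − 1.31(54) = 65 − 87.78 + 401.94 − 70.74 = 308.42.
∂x/∂p = −3.8, so E_p = (−3.8)·(23.1/308.42) ≈ -0.285.
|E_p| < 1: demand is inelastic.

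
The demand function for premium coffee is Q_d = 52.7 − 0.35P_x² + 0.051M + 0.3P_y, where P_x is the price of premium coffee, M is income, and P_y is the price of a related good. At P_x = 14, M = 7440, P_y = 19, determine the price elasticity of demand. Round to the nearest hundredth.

Evaluating quantity at (P_x, M, P_y) gives Q_d = 52.7 − 0.35(14)² + 0.051(7440) + 0.3(19) = 52.7 − 68.6 + 379.44 + 5.7 = 369.24.
∂Q_d/∂P_x = −2·0.35·P_x = -9.8, so E_p = -9.8·(14/369.24) ≈ -0.37.
|E_p| < 1: demand is inelastic.

-0.37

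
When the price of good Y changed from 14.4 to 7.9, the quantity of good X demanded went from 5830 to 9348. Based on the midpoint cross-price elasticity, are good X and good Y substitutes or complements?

%ΔQ_x = (9348 − 5830)/[(5830+9348)/2] = 3518/7589 ≈ 0.4636.
%ΔP_y = (7.9 − 14.4)/[(14.4+7.9)/2] ≈ -0.5830.
E_xy = 0.4636/-0.5830 ≈ -0.795.
E_xy < 0, so the goods are complements.

complements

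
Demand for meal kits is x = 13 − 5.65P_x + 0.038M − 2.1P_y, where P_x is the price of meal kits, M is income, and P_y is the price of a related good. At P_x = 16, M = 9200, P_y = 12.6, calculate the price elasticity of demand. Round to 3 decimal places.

-0.368

First evaluate x: 13 − 5.65(16) + 0.038(9200) − 2.1(12.6) = 13 − 90.4 + 349.6 − 26.46 = 245.74.
∂x/∂P_x = −5.65, so E_p = (−5.65)·(16/245.74) ≈ -0.368.
|E_p| < 1: demand is inelastic.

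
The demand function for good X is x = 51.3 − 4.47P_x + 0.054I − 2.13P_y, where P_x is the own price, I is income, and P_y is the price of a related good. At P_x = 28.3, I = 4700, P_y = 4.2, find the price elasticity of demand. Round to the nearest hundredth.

At the given point, x = 51.3 − 4.47(28.3) + 0.054(4700) − 2.13(4.2) = 51.3 − 126.501 + 253.8 − 8.946 = 169.653.
∂x/∂P_x = −4.47, so E_p = (−4.47)·(28.3/169.653) ≈ -0.75.
|E_p| < 1: demand is inelastic.

-0.75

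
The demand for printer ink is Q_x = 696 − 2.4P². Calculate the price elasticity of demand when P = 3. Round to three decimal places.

At P = 3, Q_x = 674.4.
dQ_x/dP = −2·2.4·P = −14.4.
Point elasticity E = (dQ_x/dP)·(P/Q_x) = -14.4 × 3/674.4 ≈ -0.064.
|E| < 1, so demand is inelastic at this price.

-0.064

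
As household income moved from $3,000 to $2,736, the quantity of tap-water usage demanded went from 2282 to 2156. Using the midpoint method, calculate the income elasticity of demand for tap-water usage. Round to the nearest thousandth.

0.617

%ΔQ = (2156 − 2282)/[(2282+2156)/2] = -126/2219 ≈ -0.0568.
%ΔI = (2,736 − 3,000)/[(3,000+2,736)/2] = -264/2868 ≈ -0.0921.
E_I = %ΔQ/%ΔI ≈ 0.617.
E_I ∈ (0,1): normal good (necessity).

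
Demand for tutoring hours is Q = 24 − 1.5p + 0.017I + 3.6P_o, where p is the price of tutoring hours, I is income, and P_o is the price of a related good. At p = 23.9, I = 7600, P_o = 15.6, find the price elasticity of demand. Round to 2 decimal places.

Substituting, Q = 24 − 1.5(23.9) + 0.017(7600) + 3.6(15.6) = 24 − 35.85 + 129.2 + 56.16 = 173.51.
∂Q/∂p = −1.5, so E_p = (−1.5)·(23.9/173.51) ≈ -0.21.
|E_p| < 1: demand is inelastic.

-0.21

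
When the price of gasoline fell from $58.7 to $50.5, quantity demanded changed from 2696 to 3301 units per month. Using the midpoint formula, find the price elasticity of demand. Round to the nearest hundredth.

-1.34

%Δq = (3301 − 2696)/[(2696 + 3301)/2] = 605/2998.5 ≈ 0.2018.
%Δp = (50.5 − 58.7)/[(58.7 + 50.5)/2] = -8.2/54.6 ≈ -0.1502.
Arc elasticity E = %Δq/%Δp ≈ 0.2018/-0.1502 ≈ -1.34.
|E| > 1: demand is elastic over this range.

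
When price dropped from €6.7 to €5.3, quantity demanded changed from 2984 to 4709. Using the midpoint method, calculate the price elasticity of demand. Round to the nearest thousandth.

%Δq = (4709 − 2984)/[(2984 + 4709)/2] = 1725/3846.5 ≈ 0.4485.
%Δp = (5.3 − 6.7)/[(6.7 + 5.3)/2] = -1.4/6 ≈ -0.2333.
Arc elasticity E = %Δq/%Δp ≈ 0.4485/-0.2333 ≈ -1.922.
|E| > 1: demand is elastic over this range.

-1.922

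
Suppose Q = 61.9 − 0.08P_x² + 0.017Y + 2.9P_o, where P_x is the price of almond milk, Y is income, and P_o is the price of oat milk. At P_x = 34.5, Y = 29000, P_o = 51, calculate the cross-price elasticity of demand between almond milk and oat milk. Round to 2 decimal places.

Evaluating quantity at (P_x, Y, P_o) gives Q = 61.9 − 0.08(34.5)² + 0.017(29000) + 2.9(51) = 61.9 − 95.22 + 493 + 147.9 = 607.58.
∂Q/∂P_o = +2.9, so E_xy = 2.9·(51/607.58) ≈ 0.24.
E_xy > 0: the goods are substitutes.

0.24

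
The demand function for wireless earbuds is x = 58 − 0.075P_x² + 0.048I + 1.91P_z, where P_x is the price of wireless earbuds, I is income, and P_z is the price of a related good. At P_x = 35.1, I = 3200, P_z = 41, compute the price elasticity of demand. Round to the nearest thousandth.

At the given point, x = 58 − 0.075(35.1)² + 0.048(3200) + 1.91(41) = 58 − 92.4008 + 153.6 + 78.31 = 197.5093.
∂x/∂P_x = −2·0.075·P_x = -5.265, so E_p = -5.265·(35.1/197.5093) ≈ -0.936.
|E_p| < 1: demand is inelastic.

-0.936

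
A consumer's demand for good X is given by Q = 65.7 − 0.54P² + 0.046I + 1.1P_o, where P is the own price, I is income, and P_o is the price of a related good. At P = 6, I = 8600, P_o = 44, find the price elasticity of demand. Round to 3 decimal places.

Substituting, Q = 65.7 − 0.54(6)² + 0.046(8600) + 1.1(44) = 65.7 − 19.44 + 395.6 + 48.4 = 490.26.
∂Q/∂P = −2·0.54·P = -6.48, so E_p = -6.48·(6/490.26) ≈ -0.079.
|E_p| < 1: demand is inelastic.

-0.079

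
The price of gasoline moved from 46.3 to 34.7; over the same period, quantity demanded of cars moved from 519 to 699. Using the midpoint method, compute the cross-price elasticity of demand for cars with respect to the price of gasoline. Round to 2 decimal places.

-1.03

%ΔQ_x = (699 − 519)/[(519+699)/2] = 180/609 ≈ 0.2956.
%ΔP_y = (34.7 − 46.3)/[(46.3+34.7)/2] ≈ -0.2864.
E_xy = 0.2956/-0.2864 ≈ -1.03.
E_xy < 0, so cars and gasoline are complements.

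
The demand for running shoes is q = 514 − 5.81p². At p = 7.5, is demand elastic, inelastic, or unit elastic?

At p = 7.5, q = 187.1875.
dq/dp = −2·5.81·p = −87.15.
Point elasticity E = (dq/dp)·(p/q) = -87.15 × 7.5/187.1875 ≈ -3.492.
|E| ≈ 3.492 > 1, so demand is elastic.

elastic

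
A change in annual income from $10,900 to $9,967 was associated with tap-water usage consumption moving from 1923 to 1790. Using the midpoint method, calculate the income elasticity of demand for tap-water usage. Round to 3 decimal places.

0.801

%ΔQ = (1790 − 1923)/[(1923+1790)/2] = -133/1856.5 ≈ -0.0716.
%ΔM = (9,967 − 10,900)/[(10,900+9,967)/2] = -933/10433.5 ≈ -0.0894.
E_I = %ΔQ/%ΔM ≈ 0.801.
E_I ∈ (0,1): normal good (necessity).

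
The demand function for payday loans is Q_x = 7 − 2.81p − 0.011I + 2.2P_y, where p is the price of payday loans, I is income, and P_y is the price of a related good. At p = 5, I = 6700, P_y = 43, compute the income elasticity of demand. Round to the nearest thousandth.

-5.321

First evaluate Q_x: 7 − 2.81(5) − 0.011(6700) + 2.2(43) = 7 − 14.05 − 73.7 + 94.6 = 13.85.
∂Q_x/∂I = −0.011, so E_I = -0.011·(6700/13.85) ≈ -5.321.
E_I < 0: inferior good.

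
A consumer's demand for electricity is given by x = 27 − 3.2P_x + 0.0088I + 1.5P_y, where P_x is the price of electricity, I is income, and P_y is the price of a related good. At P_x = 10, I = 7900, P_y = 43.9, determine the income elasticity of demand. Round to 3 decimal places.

0.533

First evaluate x: 27 − 3.2(10) + 0.0088(7900) + 1.5(43.9) = 27 − 32 + 69.52 + 65.85 = 130.37.
∂x/∂I = +0.0088, so E_I = 0.0088·(7900/130.37) ≈ 0.533.
E_I ∈ (0,1): normal good (necessity).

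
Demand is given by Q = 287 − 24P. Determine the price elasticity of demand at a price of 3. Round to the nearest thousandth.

At P = 3, Q = 215.
dQ/dP = −24.
Point elasticity E = (dQ/dP)·(P/Q) = -24 × 3/215 ≈ -0.335.
|E| < 1, so demand is inelastic at this price.

-0.335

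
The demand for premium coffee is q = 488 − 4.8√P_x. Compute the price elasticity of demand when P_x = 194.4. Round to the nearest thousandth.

At P_x = 194.4, q = 421.0748.
dq/dP_x = −4.8/(2√P_x) = −4.8/(2·13.9427).
Point elasticity E = (dq/dP_x)·(P_x/q) = -0.1721 × 194.4/421.0748 ≈ -0.079.
|E| < 1, so demand is inelastic at this price.

-0.079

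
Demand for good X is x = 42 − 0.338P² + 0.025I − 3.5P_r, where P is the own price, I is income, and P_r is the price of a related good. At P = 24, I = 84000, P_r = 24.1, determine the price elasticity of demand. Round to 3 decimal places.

-0.209

x = 42 − 0.338(24)² + 0.025(84000) − 3.5(24.1) = 42 − 194.688 + 2100 − 84.35 = 1862.962.
∂x/∂P = −2·0.338·P = -16.224, so E_p = -16.224·(24/1862.962) ≈ -0.209.
|E_p| < 1: demand is inelastic.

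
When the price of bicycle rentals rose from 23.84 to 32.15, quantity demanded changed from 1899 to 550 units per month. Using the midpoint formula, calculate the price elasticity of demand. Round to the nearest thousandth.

%Δq = (550 − 1899)/[(1899 + 550)/2] = -1349/1224.5 ≈ -1.1017.
%ΔP = (32.15 − 23.84)/[(23.84 + 32.15)/2] = 8.31/27.995 ≈ 0.2968.
Arc elasticity E = %Δq/%ΔP ≈ -1.1017/0.2968 ≈ -3.711.
|E| > 1: demand is elastic over this range.

-3.711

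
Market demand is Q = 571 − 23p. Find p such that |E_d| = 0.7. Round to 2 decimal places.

10.22

Set −bp/(a − bp) = −0.7 ⇒ bp = 0.7(a − bp) ⇒ bp(1+0.7) = 0.7·a.
p = 0.7·571/(23·1.7) ≈ 10.22.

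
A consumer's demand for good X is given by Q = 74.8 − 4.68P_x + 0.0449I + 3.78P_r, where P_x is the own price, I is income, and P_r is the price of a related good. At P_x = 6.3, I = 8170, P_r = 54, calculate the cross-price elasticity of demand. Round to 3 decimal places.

Substituting, Q = 74.8 − 4.68(6.3) + 0.0449(8170) + 3.78(54) = 74.8 − 29.484 + 366.833 + 204.12 = 616.269.
∂Q/∂P_r = +3.78, so E_xy = 3.78·(54/616.269) ≈ 0.331.
E_xy > 0: the goods are substitutes.

0.331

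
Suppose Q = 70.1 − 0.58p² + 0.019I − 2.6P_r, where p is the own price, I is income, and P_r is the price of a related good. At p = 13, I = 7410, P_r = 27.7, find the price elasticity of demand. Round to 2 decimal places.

Evaluating quantity at (p, I, P_r) gives Q = 70.1 − 0.58(13)² + 0.019(7410) − 2.6(27.7) = 70.1 − 98.02 + 140.79 − 72.02 = 40.85.
∂Q/∂p = −2·0.58·p = -15.08, so E_p = -15.08·(13/40.85) ≈ -4.80.
|E_p| > 1: demand is elastic.

-4.80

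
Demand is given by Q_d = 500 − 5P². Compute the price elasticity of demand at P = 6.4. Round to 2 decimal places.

-1.39

At P = 6.4, Q_d = 295.2.
dQ_d/dP = −2·5·P = −64.
Point elasticity E = (dQ_d/dP)·(P/Q_d) = -64 × 6.4/295.2 ≈ -1.39.
|E| > 1, so demand is elastic at this price.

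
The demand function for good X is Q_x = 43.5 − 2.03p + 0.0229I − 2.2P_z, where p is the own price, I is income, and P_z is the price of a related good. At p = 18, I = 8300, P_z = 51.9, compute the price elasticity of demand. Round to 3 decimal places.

-0.441

At the given point, Q_x = 43.5 − 2.03(18) + 0.0229(8300) − 2.2(51.9) = 43.5 − 36.54 + 190.07 − 114.18 = 82.85.
∂Q_x/∂p = −2.03, so E_p = (−2.03)·(18/82.85) ≈ -0.441.
|E_p| < 1: demand is inelastic.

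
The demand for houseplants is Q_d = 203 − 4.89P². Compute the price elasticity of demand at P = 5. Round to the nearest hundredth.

At P = 5, Q_d = 80.75.
dQ_d/dP = −2·4.89·P = −48.9.
Point elasticity E = (dQ_d/dP)·(P/Q_d) = -48.9 × 5/80.75 ≈ -3.03.
|E| > 1, so demand is elastic at this price.

-3.03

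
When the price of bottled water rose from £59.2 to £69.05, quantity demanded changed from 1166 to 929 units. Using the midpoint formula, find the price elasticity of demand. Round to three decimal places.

%ΔQ = (929 − 1166)/[(1166 + 929)/2] = -237/1047.5 ≈ -0.2263.
%ΔP = (69.05 − 59.2)/[(59.2 + 69.05)/2] = 9.85/64.125 ≈ 0.1536.
Arc elasticity E = %ΔQ/%ΔP ≈ -0.2263/0.1536 ≈ -1.473.
|E| > 1: demand is elastic over this range.

-1.473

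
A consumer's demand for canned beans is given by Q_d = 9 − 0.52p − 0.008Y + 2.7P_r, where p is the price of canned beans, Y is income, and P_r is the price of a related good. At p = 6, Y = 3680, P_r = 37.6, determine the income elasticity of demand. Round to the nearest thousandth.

At the given point, Q_d = 9 − 0.52(6) − 0.008(3680) + 2.7(37.6) = 9 − 3.12 − 29.44 + 101.52 = 77.96.
∂Q_d/∂Y = −0.008, so E_I = -0.008·(3680/77.96) ≈ -0.378.
E_I < 0: inferior good.

-0.378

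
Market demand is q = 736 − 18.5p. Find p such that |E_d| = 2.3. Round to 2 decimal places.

Set −bp/(a − bp) = −2.3 ⇒ bp = 2.3(a − bp) ⇒ bp(1+2.3) = 2.3·a.
p = 2.3·736/(18.5·3.3) ≈ 27.73.

27.73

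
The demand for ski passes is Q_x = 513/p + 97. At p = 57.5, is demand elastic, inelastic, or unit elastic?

At p = 57.5, Q_x = 105.9217.
dQ_x/dp = −513/p² = −0.1552.
Point elasticity E = (dQ_x/dp)·(p/Q_x) = -0.1552 × 57.5/105.9217 ≈ -0.084.
|E| ≈ 0.084 < 1, so demand is inelastic.

inelastic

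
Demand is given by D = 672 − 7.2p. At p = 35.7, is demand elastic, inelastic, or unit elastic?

inelastic

At p = 35.7, D = 414.96.
dD/dp = −7.2.
Point elasticity E = (dD/dp)·(p/D) = -7.2 × 35.7/414.96 ≈ -0.619.
|E| ≈ 0.619 < 1, so demand is inelastic.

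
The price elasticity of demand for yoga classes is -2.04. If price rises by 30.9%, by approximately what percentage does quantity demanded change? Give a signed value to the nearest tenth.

-63.0

%ΔQ ≈ E × %ΔP = (-2.04) × (30.9%) ≈ -63.0%.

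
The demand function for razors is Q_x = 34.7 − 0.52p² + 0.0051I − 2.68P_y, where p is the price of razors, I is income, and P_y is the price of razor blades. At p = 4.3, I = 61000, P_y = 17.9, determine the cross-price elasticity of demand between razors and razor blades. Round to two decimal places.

Substituting, Q_x = 34.7 − 0.52(4.3)² + 0.0051(61000) − 2.68(17.9) = 34.7 − 9.6148 + 311.1 − 47.972 = 288.2132.
∂Q_x/∂P_y = −2.68, so E_xy = -2.68·(17.9/288.2132) ≈ -0.17.
E_xy < 0: the goods are complements.

-0.17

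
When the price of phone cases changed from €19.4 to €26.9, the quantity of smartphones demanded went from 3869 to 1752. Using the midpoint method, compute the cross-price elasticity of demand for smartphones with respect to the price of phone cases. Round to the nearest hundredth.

-2.33

%ΔQ_x = (1752 − 3869)/[(3869+1752)/2] = -2117/2810.5 ≈ -0.7532.
%ΔP_y = (26.9 − 19.4)/[(19.4+26.9)/2] ≈ 0.3240.
E_xy = -0.7532/0.3240 ≈ -2.33.
E_xy < 0, so smartphones and phone cases are complements.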